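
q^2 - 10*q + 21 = (q - 7)*(q - 3)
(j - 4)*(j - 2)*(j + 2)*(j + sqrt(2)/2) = j^4 - 4*j^3 + sqrt(2)*j^3/2 - 4*j^2 - 2*sqrt(2)*j^2 - 2*sqrt(2)*j + 16*j + 8*sqrt(2)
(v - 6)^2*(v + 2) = v^3 - 10*v^2 + 12*v + 72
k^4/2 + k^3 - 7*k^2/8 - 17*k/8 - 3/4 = (k/2 + 1/2)*(k - 3/2)*(k + 1/2)*(k + 2)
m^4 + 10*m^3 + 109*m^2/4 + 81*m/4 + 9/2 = (m + 1/2)^2*(m + 3)*(m + 6)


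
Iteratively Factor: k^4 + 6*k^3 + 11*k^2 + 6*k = (k)*(k^3 + 6*k^2 + 11*k + 6) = k*(k + 3)*(k^2 + 3*k + 2) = k*(k + 1)*(k + 3)*(k + 2)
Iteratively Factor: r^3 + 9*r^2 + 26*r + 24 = (r + 2)*(r^2 + 7*r + 12) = (r + 2)*(r + 3)*(r + 4)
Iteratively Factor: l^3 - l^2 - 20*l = (l - 5)*(l^2 + 4*l) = l*(l - 5)*(l + 4)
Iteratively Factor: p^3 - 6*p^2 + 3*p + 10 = (p - 5)*(p^2 - p - 2) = (p - 5)*(p - 2)*(p + 1)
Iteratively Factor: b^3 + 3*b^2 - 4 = (b - 1)*(b^2 + 4*b + 4) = (b - 1)*(b + 2)*(b + 2)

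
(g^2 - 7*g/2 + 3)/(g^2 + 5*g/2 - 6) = (g - 2)/(g + 4)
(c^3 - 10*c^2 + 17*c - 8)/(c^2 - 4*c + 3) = (c^2 - 9*c + 8)/(c - 3)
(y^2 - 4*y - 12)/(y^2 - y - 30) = (y + 2)/(y + 5)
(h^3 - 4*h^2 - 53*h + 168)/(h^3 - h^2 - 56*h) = (h - 3)/h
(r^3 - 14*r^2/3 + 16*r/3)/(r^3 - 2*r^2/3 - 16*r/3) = (r - 2)/(r + 2)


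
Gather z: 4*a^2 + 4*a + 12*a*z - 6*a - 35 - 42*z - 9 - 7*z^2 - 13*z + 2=4*a^2 - 2*a - 7*z^2 + z*(12*a - 55) - 42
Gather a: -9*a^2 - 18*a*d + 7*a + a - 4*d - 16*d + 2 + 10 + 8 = -9*a^2 + a*(8 - 18*d) - 20*d + 20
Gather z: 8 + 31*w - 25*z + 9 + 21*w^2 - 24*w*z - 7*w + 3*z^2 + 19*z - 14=21*w^2 + 24*w + 3*z^2 + z*(-24*w - 6) + 3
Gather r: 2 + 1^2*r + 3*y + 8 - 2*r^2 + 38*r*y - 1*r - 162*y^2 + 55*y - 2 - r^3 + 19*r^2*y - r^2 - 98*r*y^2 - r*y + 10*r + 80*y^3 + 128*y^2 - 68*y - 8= -r^3 + r^2*(19*y - 3) + r*(-98*y^2 + 37*y + 10) + 80*y^3 - 34*y^2 - 10*y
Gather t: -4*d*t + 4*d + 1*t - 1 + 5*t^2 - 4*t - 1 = 4*d + 5*t^2 + t*(-4*d - 3) - 2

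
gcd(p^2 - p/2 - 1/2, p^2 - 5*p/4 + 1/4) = p - 1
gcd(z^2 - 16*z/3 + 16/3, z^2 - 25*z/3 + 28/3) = z - 4/3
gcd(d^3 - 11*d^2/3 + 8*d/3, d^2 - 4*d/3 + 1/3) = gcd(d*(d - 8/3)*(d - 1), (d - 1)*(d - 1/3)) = d - 1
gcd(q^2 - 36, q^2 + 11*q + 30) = q + 6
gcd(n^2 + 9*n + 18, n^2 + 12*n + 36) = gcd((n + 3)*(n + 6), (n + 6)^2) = n + 6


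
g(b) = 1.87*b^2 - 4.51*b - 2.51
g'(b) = 3.74*b - 4.51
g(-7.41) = 133.59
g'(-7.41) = -32.22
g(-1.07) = 4.46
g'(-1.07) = -8.51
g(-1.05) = 4.29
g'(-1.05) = -8.44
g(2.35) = -2.78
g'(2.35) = 4.28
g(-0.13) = -1.89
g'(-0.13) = -5.00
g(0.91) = -5.07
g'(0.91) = -1.11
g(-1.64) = 9.92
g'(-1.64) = -10.64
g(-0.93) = 3.30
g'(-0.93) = -7.99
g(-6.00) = 91.87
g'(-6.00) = -26.95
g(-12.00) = 320.89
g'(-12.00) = -49.39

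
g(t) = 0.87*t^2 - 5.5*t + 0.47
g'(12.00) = 15.38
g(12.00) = 59.75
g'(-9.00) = -21.16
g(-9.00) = 120.44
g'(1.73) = -2.49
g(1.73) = -6.44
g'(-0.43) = -6.25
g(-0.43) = 3.00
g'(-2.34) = -9.57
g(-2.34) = 18.10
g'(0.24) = -5.08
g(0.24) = -0.80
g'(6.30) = 5.46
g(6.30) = 0.35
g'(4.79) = 2.83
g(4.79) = -5.91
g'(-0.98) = -7.21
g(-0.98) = 6.70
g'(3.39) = 0.40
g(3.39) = -8.18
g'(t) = 1.74*t - 5.5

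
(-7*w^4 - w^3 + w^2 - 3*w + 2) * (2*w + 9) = -14*w^5 - 65*w^4 - 7*w^3 + 3*w^2 - 23*w + 18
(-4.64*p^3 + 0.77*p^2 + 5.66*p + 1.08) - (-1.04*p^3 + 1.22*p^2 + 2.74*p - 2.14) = -3.6*p^3 - 0.45*p^2 + 2.92*p + 3.22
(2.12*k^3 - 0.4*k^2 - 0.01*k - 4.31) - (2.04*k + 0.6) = 2.12*k^3 - 0.4*k^2 - 2.05*k - 4.91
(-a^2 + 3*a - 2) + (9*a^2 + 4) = 8*a^2 + 3*a + 2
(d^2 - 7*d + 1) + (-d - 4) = d^2 - 8*d - 3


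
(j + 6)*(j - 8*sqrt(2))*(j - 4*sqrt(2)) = j^3 - 12*sqrt(2)*j^2 + 6*j^2 - 72*sqrt(2)*j + 64*j + 384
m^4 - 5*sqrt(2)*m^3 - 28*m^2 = m^2*(m - 7*sqrt(2))*(m + 2*sqrt(2))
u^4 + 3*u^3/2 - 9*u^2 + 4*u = u*(u - 2)*(u - 1/2)*(u + 4)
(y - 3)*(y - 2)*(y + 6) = y^3 + y^2 - 24*y + 36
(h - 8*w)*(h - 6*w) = h^2 - 14*h*w + 48*w^2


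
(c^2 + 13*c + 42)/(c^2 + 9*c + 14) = (c + 6)/(c + 2)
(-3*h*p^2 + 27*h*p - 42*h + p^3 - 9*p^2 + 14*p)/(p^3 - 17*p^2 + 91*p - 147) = (-3*h*p + 6*h + p^2 - 2*p)/(p^2 - 10*p + 21)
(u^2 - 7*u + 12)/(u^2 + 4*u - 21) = (u - 4)/(u + 7)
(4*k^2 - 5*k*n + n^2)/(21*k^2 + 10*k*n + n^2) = (4*k^2 - 5*k*n + n^2)/(21*k^2 + 10*k*n + n^2)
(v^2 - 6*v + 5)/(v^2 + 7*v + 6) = (v^2 - 6*v + 5)/(v^2 + 7*v + 6)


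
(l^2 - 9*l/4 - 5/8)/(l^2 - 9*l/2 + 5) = (l + 1/4)/(l - 2)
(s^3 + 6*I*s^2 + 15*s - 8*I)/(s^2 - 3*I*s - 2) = (s^2 + 7*I*s + 8)/(s - 2*I)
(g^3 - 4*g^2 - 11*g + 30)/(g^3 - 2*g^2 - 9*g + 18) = (g - 5)/(g - 3)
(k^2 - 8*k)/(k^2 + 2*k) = (k - 8)/(k + 2)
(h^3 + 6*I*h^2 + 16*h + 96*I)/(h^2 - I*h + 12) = (h^2 + 10*I*h - 24)/(h + 3*I)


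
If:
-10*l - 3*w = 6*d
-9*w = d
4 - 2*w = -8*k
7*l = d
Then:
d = 0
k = -1/2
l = 0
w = 0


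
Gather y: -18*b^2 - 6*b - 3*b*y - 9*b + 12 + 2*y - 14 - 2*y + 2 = -18*b^2 - 3*b*y - 15*b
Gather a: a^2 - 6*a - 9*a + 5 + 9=a^2 - 15*a + 14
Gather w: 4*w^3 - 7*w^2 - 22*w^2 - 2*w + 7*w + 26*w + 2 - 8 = 4*w^3 - 29*w^2 + 31*w - 6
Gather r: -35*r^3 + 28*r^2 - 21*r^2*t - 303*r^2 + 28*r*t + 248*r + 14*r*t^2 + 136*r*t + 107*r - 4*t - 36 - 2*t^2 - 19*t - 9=-35*r^3 + r^2*(-21*t - 275) + r*(14*t^2 + 164*t + 355) - 2*t^2 - 23*t - 45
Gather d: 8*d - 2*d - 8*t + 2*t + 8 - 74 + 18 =6*d - 6*t - 48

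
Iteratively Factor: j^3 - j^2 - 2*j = (j + 1)*(j^2 - 2*j) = (j - 2)*(j + 1)*(j)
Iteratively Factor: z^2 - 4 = (z + 2)*(z - 2)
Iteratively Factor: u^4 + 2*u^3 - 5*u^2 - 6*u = (u - 2)*(u^3 + 4*u^2 + 3*u) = u*(u - 2)*(u^2 + 4*u + 3) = u*(u - 2)*(u + 1)*(u + 3)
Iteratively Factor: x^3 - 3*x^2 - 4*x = (x - 4)*(x^2 + x) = (x - 4)*(x + 1)*(x)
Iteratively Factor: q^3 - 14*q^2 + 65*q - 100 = (q - 5)*(q^2 - 9*q + 20) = (q - 5)*(q - 4)*(q - 5)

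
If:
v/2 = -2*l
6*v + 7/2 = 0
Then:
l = 7/48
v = -7/12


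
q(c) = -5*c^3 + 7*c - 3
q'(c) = 7 - 15*c^2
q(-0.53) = -5.97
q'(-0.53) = 2.79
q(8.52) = -3035.71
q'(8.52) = -1081.86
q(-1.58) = 5.66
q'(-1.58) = -30.45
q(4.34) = -381.35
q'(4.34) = -275.53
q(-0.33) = -5.13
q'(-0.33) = 5.37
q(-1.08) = -4.26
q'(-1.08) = -10.50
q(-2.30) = 41.74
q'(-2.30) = -72.35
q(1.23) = -3.69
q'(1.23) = -15.69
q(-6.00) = 1035.00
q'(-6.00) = -533.00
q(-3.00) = 111.00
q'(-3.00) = -128.00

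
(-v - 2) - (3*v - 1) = -4*v - 1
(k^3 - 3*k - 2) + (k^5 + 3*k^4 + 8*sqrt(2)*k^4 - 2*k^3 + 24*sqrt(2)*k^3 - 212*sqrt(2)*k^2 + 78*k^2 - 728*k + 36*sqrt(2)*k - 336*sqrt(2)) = k^5 + 3*k^4 + 8*sqrt(2)*k^4 - k^3 + 24*sqrt(2)*k^3 - 212*sqrt(2)*k^2 + 78*k^2 - 731*k + 36*sqrt(2)*k - 336*sqrt(2) - 2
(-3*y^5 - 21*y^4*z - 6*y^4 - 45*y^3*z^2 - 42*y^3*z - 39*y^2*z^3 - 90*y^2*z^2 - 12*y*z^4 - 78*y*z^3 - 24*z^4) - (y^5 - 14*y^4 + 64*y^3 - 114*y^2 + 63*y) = -4*y^5 - 21*y^4*z + 8*y^4 - 45*y^3*z^2 - 42*y^3*z - 64*y^3 - 39*y^2*z^3 - 90*y^2*z^2 + 114*y^2 - 12*y*z^4 - 78*y*z^3 - 63*y - 24*z^4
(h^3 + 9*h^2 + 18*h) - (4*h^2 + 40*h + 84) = h^3 + 5*h^2 - 22*h - 84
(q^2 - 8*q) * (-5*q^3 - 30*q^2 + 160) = -5*q^5 + 10*q^4 + 240*q^3 + 160*q^2 - 1280*q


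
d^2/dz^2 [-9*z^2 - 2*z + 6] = -18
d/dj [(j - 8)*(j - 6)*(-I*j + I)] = I*(-3*j^2 + 30*j - 62)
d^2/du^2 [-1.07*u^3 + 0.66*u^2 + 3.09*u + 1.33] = 1.32 - 6.42*u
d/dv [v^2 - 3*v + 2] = 2*v - 3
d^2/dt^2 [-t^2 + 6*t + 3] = -2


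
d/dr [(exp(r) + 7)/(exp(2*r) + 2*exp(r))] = (-exp(2*r) - 14*exp(r) - 14)*exp(-r)/(exp(2*r) + 4*exp(r) + 4)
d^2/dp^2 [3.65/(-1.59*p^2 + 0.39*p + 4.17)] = (-18.45513*p^2 + 4.52673*p + 3.65*(3.18*p - 0.39)*(6.36*p - 0.78) + 48.40119)/(-1.59*p^2 + 0.39*p + 4.17)^3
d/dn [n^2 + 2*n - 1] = 2*n + 2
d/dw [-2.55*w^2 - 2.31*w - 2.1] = -5.1*w - 2.31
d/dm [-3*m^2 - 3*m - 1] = -6*m - 3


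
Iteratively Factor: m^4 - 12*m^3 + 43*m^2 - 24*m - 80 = (m + 1)*(m^3 - 13*m^2 + 56*m - 80) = (m - 4)*(m + 1)*(m^2 - 9*m + 20) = (m - 4)^2*(m + 1)*(m - 5)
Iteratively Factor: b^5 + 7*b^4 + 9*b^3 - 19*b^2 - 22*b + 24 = (b - 1)*(b^4 + 8*b^3 + 17*b^2 - 2*b - 24) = (b - 1)*(b + 4)*(b^3 + 4*b^2 + b - 6) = (b - 1)*(b + 2)*(b + 4)*(b^2 + 2*b - 3) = (b - 1)*(b + 2)*(b + 3)*(b + 4)*(b - 1)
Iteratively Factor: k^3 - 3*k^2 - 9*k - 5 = (k + 1)*(k^2 - 4*k - 5) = (k - 5)*(k + 1)*(k + 1)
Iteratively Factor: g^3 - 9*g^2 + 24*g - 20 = (g - 5)*(g^2 - 4*g + 4) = (g - 5)*(g - 2)*(g - 2)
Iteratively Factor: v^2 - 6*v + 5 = (v - 1)*(v - 5)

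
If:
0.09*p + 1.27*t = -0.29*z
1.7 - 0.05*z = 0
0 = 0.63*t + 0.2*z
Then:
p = 42.75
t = -10.79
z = 34.00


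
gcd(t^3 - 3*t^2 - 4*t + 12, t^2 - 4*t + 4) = t - 2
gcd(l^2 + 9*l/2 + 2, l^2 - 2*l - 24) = l + 4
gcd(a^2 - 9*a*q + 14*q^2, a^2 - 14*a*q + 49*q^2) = -a + 7*q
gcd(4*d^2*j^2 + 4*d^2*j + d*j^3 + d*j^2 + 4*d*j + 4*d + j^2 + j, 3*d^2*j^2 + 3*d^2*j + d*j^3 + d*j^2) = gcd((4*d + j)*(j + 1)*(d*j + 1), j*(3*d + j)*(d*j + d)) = j + 1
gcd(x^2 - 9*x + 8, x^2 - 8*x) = x - 8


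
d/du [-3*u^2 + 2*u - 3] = 2 - 6*u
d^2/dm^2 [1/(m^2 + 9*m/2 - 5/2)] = 4*(-4*m^2 - 18*m + (4*m + 9)^2 + 10)/(2*m^2 + 9*m - 5)^3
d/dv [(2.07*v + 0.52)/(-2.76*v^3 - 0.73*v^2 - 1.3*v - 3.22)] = (11.4264*v^3 + 5.8167*v^2 + 0.7592*v - 5.9894)/(7.6176*v^6 + 4.0296*v^5 + 7.7089*v^4 + 19.6724*v^3 + 6.3912*v^2 + 8.372*v + 10.3684)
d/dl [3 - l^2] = -2*l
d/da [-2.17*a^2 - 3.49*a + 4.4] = -4.34*a - 3.49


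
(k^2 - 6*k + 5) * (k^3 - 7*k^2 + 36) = k^5 - 13*k^4 + 47*k^3 + k^2 - 216*k + 180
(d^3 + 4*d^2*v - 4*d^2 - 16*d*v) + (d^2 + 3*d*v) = d^3 + 4*d^2*v - 3*d^2 - 13*d*v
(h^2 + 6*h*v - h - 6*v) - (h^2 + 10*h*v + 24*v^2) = -4*h*v - h - 24*v^2 - 6*v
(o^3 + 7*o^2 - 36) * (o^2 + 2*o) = o^5 + 9*o^4 + 14*o^3 - 36*o^2 - 72*o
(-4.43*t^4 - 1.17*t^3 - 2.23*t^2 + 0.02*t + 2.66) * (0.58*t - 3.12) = -2.5694*t^5 + 13.143*t^4 + 2.357*t^3 + 6.9692*t^2 + 1.4804*t - 8.2992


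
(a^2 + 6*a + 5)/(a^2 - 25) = (a + 1)/(a - 5)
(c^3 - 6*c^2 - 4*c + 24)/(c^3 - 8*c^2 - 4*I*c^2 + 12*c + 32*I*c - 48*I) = (c + 2)/(c - 4*I)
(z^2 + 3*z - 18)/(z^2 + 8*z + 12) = (z - 3)/(z + 2)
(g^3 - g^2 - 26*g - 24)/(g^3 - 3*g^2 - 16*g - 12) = (g + 4)/(g + 2)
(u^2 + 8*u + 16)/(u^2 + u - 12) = (u + 4)/(u - 3)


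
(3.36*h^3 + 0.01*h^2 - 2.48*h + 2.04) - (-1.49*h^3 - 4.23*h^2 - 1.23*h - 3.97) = 4.85*h^3 + 4.24*h^2 - 1.25*h + 6.01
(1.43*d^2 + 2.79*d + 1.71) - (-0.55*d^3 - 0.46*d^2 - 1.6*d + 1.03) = 0.55*d^3 + 1.89*d^2 + 4.39*d + 0.68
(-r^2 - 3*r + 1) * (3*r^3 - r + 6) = -3*r^5 - 9*r^4 + 4*r^3 - 3*r^2 - 19*r + 6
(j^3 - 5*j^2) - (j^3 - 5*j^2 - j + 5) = j - 5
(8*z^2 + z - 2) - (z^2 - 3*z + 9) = 7*z^2 + 4*z - 11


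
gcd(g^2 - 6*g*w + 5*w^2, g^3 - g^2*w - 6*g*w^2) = 1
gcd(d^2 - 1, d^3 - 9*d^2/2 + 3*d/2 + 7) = d + 1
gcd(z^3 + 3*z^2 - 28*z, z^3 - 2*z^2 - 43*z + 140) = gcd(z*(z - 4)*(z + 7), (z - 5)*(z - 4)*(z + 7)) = z^2 + 3*z - 28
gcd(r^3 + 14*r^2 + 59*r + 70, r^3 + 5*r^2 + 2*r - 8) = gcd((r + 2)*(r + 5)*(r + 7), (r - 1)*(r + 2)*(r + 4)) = r + 2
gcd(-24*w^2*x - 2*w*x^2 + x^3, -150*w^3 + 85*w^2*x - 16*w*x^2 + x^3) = -6*w + x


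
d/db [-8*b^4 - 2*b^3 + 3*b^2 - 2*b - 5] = -32*b^3 - 6*b^2 + 6*b - 2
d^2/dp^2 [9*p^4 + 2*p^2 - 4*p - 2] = 108*p^2 + 4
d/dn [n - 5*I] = 1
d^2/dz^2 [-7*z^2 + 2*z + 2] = -14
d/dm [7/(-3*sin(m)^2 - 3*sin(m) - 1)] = 21*(2*sin(m) + 1)*cos(m)/(3*sin(m)^2 + 3*sin(m) + 1)^2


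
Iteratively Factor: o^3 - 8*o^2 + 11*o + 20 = (o + 1)*(o^2 - 9*o + 20) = (o - 5)*(o + 1)*(o - 4)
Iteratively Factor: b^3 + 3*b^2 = (b)*(b^2 + 3*b) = b*(b + 3)*(b)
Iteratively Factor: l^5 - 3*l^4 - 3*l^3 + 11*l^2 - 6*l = (l - 1)*(l^4 - 2*l^3 - 5*l^2 + 6*l) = (l - 1)^2*(l^3 - l^2 - 6*l) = l*(l - 1)^2*(l^2 - l - 6) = l*(l - 1)^2*(l + 2)*(l - 3)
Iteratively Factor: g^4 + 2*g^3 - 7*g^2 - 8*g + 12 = (g - 1)*(g^3 + 3*g^2 - 4*g - 12) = (g - 2)*(g - 1)*(g^2 + 5*g + 6) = (g - 2)*(g - 1)*(g + 2)*(g + 3)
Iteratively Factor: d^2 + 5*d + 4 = (d + 1)*(d + 4)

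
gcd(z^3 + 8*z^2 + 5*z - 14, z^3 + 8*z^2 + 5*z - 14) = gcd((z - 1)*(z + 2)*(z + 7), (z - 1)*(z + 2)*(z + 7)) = z^3 + 8*z^2 + 5*z - 14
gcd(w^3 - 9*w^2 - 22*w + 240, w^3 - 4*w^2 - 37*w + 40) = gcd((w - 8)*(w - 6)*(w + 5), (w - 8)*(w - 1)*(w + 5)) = w^2 - 3*w - 40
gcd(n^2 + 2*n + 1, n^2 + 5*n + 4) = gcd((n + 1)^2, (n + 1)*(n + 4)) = n + 1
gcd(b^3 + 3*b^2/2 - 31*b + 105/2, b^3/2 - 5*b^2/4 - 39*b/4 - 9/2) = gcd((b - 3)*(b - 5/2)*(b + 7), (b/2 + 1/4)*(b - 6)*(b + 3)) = 1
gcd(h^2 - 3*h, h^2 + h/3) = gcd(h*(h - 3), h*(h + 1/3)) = h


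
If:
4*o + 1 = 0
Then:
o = -1/4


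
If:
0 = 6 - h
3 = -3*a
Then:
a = -1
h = 6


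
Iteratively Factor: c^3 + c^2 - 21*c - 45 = (c + 3)*(c^2 - 2*c - 15) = (c + 3)^2*(c - 5)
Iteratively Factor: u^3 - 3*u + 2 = (u + 2)*(u^2 - 2*u + 1) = (u - 1)*(u + 2)*(u - 1)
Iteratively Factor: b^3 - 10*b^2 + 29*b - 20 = (b - 4)*(b^2 - 6*b + 5) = (b - 5)*(b - 4)*(b - 1)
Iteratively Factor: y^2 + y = (y)*(y + 1)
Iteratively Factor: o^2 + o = (o)*(o + 1)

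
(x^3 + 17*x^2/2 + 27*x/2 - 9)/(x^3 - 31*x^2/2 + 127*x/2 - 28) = (x^2 + 9*x + 18)/(x^2 - 15*x + 56)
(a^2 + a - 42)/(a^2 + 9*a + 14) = (a - 6)/(a + 2)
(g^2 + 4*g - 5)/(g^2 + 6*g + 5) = (g - 1)/(g + 1)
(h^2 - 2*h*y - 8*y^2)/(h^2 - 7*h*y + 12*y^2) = (-h - 2*y)/(-h + 3*y)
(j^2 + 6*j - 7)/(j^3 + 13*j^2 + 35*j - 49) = 1/(j + 7)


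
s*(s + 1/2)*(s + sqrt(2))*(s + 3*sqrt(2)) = s^4 + s^3/2 + 4*sqrt(2)*s^3 + 2*sqrt(2)*s^2 + 6*s^2 + 3*s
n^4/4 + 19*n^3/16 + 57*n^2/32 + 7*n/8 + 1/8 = (n/2 + 1)^2*(n + 1/4)*(n + 1/2)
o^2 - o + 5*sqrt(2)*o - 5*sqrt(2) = (o - 1)*(o + 5*sqrt(2))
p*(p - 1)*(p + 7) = p^3 + 6*p^2 - 7*p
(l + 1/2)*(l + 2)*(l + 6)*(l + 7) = l^4 + 31*l^3/2 + 151*l^2/2 + 118*l + 42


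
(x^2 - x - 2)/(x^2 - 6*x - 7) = (x - 2)/(x - 7)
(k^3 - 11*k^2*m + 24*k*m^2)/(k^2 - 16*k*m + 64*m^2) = k*(k - 3*m)/(k - 8*m)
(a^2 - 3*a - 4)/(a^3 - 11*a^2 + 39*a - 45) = (a^2 - 3*a - 4)/(a^3 - 11*a^2 + 39*a - 45)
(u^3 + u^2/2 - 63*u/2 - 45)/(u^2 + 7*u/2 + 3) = (u^2 - u - 30)/(u + 2)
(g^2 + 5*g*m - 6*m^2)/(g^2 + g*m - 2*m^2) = (g + 6*m)/(g + 2*m)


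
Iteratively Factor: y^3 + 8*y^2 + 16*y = (y + 4)*(y^2 + 4*y) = y*(y + 4)*(y + 4)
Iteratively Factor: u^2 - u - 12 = (u + 3)*(u - 4)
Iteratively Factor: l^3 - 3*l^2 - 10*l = (l + 2)*(l^2 - 5*l) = (l - 5)*(l + 2)*(l)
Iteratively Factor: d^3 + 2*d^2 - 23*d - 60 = (d - 5)*(d^2 + 7*d + 12) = (d - 5)*(d + 4)*(d + 3)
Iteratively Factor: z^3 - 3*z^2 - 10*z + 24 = (z - 4)*(z^2 + z - 6) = (z - 4)*(z + 3)*(z - 2)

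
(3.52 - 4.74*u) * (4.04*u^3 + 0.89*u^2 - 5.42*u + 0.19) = -19.1496*u^4 + 10.0022*u^3 + 28.8236*u^2 - 19.979*u + 0.6688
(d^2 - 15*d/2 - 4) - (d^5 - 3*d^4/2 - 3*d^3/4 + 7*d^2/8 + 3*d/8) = -d^5 + 3*d^4/2 + 3*d^3/4 + d^2/8 - 63*d/8 - 4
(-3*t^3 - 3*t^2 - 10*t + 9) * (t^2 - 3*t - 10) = -3*t^5 + 6*t^4 + 29*t^3 + 69*t^2 + 73*t - 90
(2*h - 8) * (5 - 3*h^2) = -6*h^3 + 24*h^2 + 10*h - 40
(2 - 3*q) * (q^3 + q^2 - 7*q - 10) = -3*q^4 - q^3 + 23*q^2 + 16*q - 20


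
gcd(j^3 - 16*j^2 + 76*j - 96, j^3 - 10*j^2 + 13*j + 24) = j - 8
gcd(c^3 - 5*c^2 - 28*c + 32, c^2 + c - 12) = c + 4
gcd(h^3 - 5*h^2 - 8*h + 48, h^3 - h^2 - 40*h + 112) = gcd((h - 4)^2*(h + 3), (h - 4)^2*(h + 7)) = h^2 - 8*h + 16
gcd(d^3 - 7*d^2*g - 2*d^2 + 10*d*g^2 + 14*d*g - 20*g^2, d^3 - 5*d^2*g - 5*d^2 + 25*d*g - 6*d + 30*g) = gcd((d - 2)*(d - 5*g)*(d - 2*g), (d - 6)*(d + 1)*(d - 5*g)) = d - 5*g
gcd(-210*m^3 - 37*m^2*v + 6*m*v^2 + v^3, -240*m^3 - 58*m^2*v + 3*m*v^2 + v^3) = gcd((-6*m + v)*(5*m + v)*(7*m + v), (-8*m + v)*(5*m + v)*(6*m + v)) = 5*m + v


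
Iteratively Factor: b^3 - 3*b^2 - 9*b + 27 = (b - 3)*(b^2 - 9) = (b - 3)*(b + 3)*(b - 3)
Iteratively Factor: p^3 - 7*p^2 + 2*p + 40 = (p - 4)*(p^2 - 3*p - 10) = (p - 5)*(p - 4)*(p + 2)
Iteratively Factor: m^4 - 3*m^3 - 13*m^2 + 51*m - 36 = (m - 3)*(m^3 - 13*m + 12) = (m - 3)*(m + 4)*(m^2 - 4*m + 3) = (m - 3)^2*(m + 4)*(m - 1)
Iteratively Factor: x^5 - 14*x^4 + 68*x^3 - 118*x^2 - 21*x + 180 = (x - 3)*(x^4 - 11*x^3 + 35*x^2 - 13*x - 60) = (x - 3)^2*(x^3 - 8*x^2 + 11*x + 20) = (x - 4)*(x - 3)^2*(x^2 - 4*x - 5) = (x - 4)*(x - 3)^2*(x + 1)*(x - 5)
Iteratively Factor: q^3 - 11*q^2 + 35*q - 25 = (q - 1)*(q^2 - 10*q + 25) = (q - 5)*(q - 1)*(q - 5)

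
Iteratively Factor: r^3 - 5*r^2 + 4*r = (r)*(r^2 - 5*r + 4) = r*(r - 4)*(r - 1)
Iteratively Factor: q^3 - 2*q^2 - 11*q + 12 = (q + 3)*(q^2 - 5*q + 4) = (q - 1)*(q + 3)*(q - 4)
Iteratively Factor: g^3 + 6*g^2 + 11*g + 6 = (g + 3)*(g^2 + 3*g + 2) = (g + 2)*(g + 3)*(g + 1)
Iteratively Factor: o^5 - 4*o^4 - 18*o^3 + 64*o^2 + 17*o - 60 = (o - 5)*(o^4 + o^3 - 13*o^2 - o + 12) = (o - 5)*(o - 1)*(o^3 + 2*o^2 - 11*o - 12) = (o - 5)*(o - 1)*(o + 1)*(o^2 + o - 12) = (o - 5)*(o - 3)*(o - 1)*(o + 1)*(o + 4)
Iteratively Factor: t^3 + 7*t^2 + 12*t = (t + 3)*(t^2 + 4*t) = t*(t + 3)*(t + 4)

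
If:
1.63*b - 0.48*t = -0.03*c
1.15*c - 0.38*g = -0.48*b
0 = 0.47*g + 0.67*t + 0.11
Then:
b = 0.305494900182672*t + 0.00143437724121444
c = -0.598556243258484*t - 0.0779344967726512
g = -1.42553191489362*t - 0.234042553191489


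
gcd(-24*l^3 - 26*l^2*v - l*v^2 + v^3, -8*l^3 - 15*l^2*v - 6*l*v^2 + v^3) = l + v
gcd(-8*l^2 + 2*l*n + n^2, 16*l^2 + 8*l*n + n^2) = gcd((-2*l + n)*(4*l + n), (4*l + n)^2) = 4*l + n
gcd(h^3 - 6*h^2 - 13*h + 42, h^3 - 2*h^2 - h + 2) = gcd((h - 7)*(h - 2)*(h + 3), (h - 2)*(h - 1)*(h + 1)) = h - 2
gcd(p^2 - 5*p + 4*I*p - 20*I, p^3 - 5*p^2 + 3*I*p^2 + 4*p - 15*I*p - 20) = p^2 + p*(-5 + 4*I) - 20*I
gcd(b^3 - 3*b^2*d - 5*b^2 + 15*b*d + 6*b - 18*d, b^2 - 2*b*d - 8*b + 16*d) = 1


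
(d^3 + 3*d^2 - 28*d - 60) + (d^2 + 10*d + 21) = d^3 + 4*d^2 - 18*d - 39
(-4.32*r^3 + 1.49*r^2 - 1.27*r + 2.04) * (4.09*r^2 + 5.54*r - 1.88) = -17.6688*r^5 - 17.8387*r^4 + 11.1819*r^3 - 1.4934*r^2 + 13.6892*r - 3.8352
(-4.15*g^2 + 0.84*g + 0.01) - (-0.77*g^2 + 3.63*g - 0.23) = -3.38*g^2 - 2.79*g + 0.24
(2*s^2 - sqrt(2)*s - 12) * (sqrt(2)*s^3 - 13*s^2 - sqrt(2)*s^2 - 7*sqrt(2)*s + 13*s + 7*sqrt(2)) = 2*sqrt(2)*s^5 - 28*s^4 - 2*sqrt(2)*s^4 - 13*sqrt(2)*s^3 + 28*s^3 + 13*sqrt(2)*s^2 + 170*s^2 - 170*s + 84*sqrt(2)*s - 84*sqrt(2)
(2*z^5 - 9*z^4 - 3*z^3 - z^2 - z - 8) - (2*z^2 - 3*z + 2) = 2*z^5 - 9*z^4 - 3*z^3 - 3*z^2 + 2*z - 10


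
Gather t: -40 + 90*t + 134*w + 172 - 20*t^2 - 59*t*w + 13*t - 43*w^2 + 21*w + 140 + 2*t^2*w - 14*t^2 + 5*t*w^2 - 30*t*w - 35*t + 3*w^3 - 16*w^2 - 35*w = t^2*(2*w - 34) + t*(5*w^2 - 89*w + 68) + 3*w^3 - 59*w^2 + 120*w + 272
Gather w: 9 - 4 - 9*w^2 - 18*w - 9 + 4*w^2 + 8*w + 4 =-5*w^2 - 10*w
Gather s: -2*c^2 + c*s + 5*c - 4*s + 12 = -2*c^2 + 5*c + s*(c - 4) + 12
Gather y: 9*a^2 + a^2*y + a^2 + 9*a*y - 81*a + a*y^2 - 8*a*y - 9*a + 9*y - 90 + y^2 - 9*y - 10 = 10*a^2 - 90*a + y^2*(a + 1) + y*(a^2 + a) - 100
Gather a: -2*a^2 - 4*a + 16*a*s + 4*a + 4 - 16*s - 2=-2*a^2 + 16*a*s - 16*s + 2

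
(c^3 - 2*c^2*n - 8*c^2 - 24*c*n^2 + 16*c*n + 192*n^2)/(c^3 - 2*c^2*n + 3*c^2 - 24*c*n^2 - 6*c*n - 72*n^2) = (c - 8)/(c + 3)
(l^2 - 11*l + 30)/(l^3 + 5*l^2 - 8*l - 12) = (l^2 - 11*l + 30)/(l^3 + 5*l^2 - 8*l - 12)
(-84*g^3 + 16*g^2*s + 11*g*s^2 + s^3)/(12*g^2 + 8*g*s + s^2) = (-14*g^2 + 5*g*s + s^2)/(2*g + s)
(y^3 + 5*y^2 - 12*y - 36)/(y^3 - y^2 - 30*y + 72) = (y + 2)/(y - 4)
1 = 1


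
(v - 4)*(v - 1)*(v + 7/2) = v^3 - 3*v^2/2 - 27*v/2 + 14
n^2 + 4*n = n*(n + 4)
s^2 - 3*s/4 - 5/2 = (s - 2)*(s + 5/4)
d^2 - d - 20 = (d - 5)*(d + 4)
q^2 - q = q*(q - 1)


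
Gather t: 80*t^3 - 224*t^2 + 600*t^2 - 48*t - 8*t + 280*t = 80*t^3 + 376*t^2 + 224*t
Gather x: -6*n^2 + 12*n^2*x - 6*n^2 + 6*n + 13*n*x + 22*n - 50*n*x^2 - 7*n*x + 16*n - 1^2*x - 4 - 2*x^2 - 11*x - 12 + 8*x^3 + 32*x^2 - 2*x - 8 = -12*n^2 + 44*n + 8*x^3 + x^2*(30 - 50*n) + x*(12*n^2 + 6*n - 14) - 24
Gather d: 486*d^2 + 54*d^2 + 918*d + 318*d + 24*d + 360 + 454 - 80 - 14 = 540*d^2 + 1260*d + 720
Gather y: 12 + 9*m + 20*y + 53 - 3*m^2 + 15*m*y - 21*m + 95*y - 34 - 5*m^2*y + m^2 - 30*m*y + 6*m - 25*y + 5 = -2*m^2 - 6*m + y*(-5*m^2 - 15*m + 90) + 36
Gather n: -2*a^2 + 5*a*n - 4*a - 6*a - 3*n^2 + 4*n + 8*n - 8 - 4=-2*a^2 - 10*a - 3*n^2 + n*(5*a + 12) - 12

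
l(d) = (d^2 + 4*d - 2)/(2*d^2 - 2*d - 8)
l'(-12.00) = -0.01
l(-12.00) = 0.31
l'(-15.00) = -0.00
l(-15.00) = 0.35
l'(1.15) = -1.00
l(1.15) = -0.51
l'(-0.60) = -0.94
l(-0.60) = 0.66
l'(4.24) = -0.66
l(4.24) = 1.69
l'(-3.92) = -0.17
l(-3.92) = -0.08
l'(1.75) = -2.79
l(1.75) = -1.50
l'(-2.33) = -1.27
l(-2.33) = -0.78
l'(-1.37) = -19.31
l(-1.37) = 3.72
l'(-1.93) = -5.28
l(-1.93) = -1.81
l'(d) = (2 - 4*d)*(d^2 + 4*d - 2)/(2*d^2 - 2*d - 8)^2 + (2*d + 4)/(2*d^2 - 2*d - 8)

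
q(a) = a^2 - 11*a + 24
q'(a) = 2*a - 11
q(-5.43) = 113.21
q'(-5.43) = -21.86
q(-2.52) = 58.07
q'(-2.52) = -16.04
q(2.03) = 5.79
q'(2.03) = -6.94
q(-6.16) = 129.71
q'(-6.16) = -23.32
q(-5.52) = 115.19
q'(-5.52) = -22.04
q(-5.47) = 114.09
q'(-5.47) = -21.94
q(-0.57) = 30.59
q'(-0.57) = -12.14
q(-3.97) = 83.43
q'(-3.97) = -18.94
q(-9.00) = 204.00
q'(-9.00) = -29.00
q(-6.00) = 126.00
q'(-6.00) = -23.00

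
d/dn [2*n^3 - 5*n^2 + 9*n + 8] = 6*n^2 - 10*n + 9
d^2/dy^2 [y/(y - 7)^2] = 2*(y + 14)/(y - 7)^4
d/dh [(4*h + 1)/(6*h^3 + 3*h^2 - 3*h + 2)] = (-48*h^3 - 30*h^2 - 6*h + 11)/(36*h^6 + 36*h^5 - 27*h^4 + 6*h^3 + 21*h^2 - 12*h + 4)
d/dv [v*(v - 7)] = 2*v - 7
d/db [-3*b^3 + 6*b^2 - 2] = 3*b*(4 - 3*b)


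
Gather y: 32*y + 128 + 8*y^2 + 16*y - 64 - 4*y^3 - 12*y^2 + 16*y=-4*y^3 - 4*y^2 + 64*y + 64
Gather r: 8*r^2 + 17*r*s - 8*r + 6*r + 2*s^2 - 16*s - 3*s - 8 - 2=8*r^2 + r*(17*s - 2) + 2*s^2 - 19*s - 10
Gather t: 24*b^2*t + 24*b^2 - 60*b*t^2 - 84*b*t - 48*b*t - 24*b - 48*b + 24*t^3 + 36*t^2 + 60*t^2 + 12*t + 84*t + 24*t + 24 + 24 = 24*b^2 - 72*b + 24*t^3 + t^2*(96 - 60*b) + t*(24*b^2 - 132*b + 120) + 48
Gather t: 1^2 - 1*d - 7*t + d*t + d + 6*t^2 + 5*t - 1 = 6*t^2 + t*(d - 2)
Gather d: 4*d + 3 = 4*d + 3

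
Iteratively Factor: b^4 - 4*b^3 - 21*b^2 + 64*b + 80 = (b + 4)*(b^3 - 8*b^2 + 11*b + 20) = (b - 4)*(b + 4)*(b^2 - 4*b - 5) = (b - 4)*(b + 1)*(b + 4)*(b - 5)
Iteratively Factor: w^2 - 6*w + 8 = (w - 4)*(w - 2)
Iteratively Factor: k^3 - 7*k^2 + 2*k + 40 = (k + 2)*(k^2 - 9*k + 20) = (k - 4)*(k + 2)*(k - 5)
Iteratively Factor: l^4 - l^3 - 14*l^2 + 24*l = (l)*(l^3 - l^2 - 14*l + 24) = l*(l - 3)*(l^2 + 2*l - 8) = l*(l - 3)*(l + 4)*(l - 2)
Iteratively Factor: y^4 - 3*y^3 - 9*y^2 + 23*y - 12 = (y - 1)*(y^3 - 2*y^2 - 11*y + 12) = (y - 1)^2*(y^2 - y - 12) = (y - 1)^2*(y + 3)*(y - 4)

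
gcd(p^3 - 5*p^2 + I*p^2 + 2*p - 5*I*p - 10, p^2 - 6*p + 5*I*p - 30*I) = 1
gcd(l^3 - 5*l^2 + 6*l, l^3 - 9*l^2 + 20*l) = l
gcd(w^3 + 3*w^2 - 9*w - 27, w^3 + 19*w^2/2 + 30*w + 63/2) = w^2 + 6*w + 9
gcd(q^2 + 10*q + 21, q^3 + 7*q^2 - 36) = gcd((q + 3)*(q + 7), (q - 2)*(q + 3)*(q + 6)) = q + 3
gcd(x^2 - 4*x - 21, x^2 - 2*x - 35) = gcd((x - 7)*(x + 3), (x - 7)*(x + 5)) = x - 7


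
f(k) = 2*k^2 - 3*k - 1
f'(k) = 4*k - 3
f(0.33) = -1.77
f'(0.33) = -1.68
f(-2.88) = 24.23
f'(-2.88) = -14.52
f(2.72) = 5.64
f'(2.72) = 7.88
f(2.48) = 3.86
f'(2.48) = 6.92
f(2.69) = 5.40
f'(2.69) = 7.76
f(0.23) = -1.58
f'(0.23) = -2.08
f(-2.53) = 19.39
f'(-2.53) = -13.12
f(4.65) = 28.30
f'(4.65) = 15.60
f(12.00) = 251.00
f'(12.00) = 45.00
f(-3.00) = 26.00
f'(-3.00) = -15.00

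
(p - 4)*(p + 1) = p^2 - 3*p - 4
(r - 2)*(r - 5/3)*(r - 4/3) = r^3 - 5*r^2 + 74*r/9 - 40/9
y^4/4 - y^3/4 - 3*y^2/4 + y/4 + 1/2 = (y/4 + 1/4)*(y - 2)*(y - 1)*(y + 1)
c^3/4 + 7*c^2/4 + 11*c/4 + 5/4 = (c/4 + 1/4)*(c + 1)*(c + 5)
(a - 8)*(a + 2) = a^2 - 6*a - 16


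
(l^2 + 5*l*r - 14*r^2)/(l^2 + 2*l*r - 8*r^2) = (l + 7*r)/(l + 4*r)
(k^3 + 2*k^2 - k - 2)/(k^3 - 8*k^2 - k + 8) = (k + 2)/(k - 8)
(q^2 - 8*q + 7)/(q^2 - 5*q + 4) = (q - 7)/(q - 4)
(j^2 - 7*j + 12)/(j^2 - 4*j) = (j - 3)/j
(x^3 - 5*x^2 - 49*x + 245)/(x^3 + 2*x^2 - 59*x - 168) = (x^2 - 12*x + 35)/(x^2 - 5*x - 24)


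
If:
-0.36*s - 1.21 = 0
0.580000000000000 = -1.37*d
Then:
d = -0.42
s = -3.36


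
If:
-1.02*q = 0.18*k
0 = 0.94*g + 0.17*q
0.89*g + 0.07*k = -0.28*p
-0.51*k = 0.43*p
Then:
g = 0.00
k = 0.00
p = 0.00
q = 0.00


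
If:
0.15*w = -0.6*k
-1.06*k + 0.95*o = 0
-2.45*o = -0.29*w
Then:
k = 0.00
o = 0.00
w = 0.00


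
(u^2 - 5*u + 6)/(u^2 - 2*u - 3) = (u - 2)/(u + 1)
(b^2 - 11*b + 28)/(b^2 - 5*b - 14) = (b - 4)/(b + 2)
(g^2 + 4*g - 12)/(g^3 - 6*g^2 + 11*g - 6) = (g + 6)/(g^2 - 4*g + 3)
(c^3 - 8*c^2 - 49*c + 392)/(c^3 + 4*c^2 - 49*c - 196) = (c - 8)/(c + 4)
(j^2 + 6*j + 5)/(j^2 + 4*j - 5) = (j + 1)/(j - 1)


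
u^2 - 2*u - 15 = (u - 5)*(u + 3)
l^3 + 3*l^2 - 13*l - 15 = (l - 3)*(l + 1)*(l + 5)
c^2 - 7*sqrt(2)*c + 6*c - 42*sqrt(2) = (c + 6)*(c - 7*sqrt(2))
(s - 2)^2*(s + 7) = s^3 + 3*s^2 - 24*s + 28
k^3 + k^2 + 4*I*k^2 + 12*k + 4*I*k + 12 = (k + 1)*(k - 2*I)*(k + 6*I)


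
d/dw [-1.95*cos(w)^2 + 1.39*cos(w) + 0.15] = (3.9*cos(w) - 1.39)*sin(w)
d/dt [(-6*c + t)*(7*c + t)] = c + 2*t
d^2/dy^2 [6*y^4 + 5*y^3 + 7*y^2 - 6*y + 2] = 72*y^2 + 30*y + 14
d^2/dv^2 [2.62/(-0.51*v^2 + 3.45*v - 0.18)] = (1.362924*v^2 - 9.21978*v - 2.62*(1.02*v - 3.45)*(2.04*v - 6.9) + 0.481032)/(0.51*v^2 - 3.45*v + 0.18)^3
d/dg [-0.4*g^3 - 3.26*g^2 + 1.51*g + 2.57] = -1.2*g^2 - 6.52*g + 1.51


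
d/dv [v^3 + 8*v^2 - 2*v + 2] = 3*v^2 + 16*v - 2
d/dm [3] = 0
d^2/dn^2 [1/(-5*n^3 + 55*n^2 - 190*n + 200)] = 2*((3*n - 11)*(n^3 - 11*n^2 + 38*n - 40) - (3*n^2 - 22*n + 38)^2)/(5*(n^3 - 11*n^2 + 38*n - 40)^3)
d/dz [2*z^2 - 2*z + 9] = 4*z - 2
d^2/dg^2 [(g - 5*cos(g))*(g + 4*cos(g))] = g*cos(g) - 80*sin(g)^2 + 2*sin(g) + 42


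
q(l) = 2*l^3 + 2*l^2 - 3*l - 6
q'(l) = 6*l^2 + 4*l - 3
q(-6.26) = -399.47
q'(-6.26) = 207.09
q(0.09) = -6.25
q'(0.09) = -2.59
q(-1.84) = -6.17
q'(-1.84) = 9.95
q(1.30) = -2.13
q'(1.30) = 12.34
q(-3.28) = -45.22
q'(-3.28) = 48.43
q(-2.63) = -20.66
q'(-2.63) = 27.98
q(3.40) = 85.53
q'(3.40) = 79.96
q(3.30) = 77.75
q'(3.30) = 75.54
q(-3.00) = -33.00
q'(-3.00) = 39.00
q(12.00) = 3702.00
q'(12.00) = 909.00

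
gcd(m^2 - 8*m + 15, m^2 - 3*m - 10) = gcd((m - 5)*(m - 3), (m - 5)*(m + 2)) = m - 5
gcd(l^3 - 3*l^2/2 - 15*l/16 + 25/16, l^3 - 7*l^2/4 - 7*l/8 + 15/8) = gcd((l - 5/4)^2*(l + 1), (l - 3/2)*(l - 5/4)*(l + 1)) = l^2 - l/4 - 5/4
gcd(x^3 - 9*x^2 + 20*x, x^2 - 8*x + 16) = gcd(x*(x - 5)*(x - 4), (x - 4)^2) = x - 4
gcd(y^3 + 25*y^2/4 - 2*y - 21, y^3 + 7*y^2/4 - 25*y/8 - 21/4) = y^2 + y/4 - 7/2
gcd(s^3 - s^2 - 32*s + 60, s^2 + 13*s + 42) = s + 6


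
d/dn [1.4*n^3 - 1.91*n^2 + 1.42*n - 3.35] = 4.2*n^2 - 3.82*n + 1.42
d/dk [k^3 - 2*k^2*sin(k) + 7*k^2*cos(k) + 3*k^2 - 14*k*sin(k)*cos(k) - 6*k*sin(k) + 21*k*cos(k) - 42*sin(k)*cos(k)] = -7*k^2*sin(k) - 2*k^2*cos(k) + 3*k^2 - 25*k*sin(k) + 8*k*cos(k) - 14*k*cos(2*k) + 6*k - 6*sin(k) - 7*sin(2*k) + 21*cos(k) - 42*cos(2*k)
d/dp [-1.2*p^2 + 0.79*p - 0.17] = 0.79 - 2.4*p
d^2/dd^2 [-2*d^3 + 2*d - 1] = -12*d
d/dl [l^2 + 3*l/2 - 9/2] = 2*l + 3/2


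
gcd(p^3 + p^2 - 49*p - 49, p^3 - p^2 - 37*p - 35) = p^2 - 6*p - 7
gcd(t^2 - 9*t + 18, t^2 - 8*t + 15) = t - 3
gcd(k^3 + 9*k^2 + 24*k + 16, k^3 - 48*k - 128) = k^2 + 8*k + 16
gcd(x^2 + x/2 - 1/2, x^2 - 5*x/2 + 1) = x - 1/2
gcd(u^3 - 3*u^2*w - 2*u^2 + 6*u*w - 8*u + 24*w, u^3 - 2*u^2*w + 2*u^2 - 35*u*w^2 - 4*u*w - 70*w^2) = u + 2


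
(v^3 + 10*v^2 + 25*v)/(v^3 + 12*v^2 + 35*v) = (v + 5)/(v + 7)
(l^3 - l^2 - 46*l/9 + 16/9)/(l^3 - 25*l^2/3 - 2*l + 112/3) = (9*l^2 - 27*l + 8)/(3*(3*l^2 - 31*l + 56))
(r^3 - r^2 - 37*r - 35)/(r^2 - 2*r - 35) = r + 1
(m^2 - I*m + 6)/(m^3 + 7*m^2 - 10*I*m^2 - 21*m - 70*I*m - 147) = (m + 2*I)/(m^2 + 7*m*(1 - I) - 49*I)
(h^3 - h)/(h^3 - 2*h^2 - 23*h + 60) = (h^3 - h)/(h^3 - 2*h^2 - 23*h + 60)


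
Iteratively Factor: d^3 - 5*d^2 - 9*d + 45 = (d + 3)*(d^2 - 8*d + 15) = (d - 5)*(d + 3)*(d - 3)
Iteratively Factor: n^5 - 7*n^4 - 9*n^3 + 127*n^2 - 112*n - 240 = (n - 3)*(n^4 - 4*n^3 - 21*n^2 + 64*n + 80) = (n - 3)*(n + 1)*(n^3 - 5*n^2 - 16*n + 80) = (n - 3)*(n + 1)*(n + 4)*(n^2 - 9*n + 20) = (n - 5)*(n - 3)*(n + 1)*(n + 4)*(n - 4)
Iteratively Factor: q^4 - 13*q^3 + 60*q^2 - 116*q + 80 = (q - 5)*(q^3 - 8*q^2 + 20*q - 16) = (q - 5)*(q - 2)*(q^2 - 6*q + 8) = (q - 5)*(q - 4)*(q - 2)*(q - 2)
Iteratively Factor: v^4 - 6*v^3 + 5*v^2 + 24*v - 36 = (v - 2)*(v^3 - 4*v^2 - 3*v + 18) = (v - 2)*(v + 2)*(v^2 - 6*v + 9) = (v - 3)*(v - 2)*(v + 2)*(v - 3)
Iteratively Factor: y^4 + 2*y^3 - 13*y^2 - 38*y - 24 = (y + 1)*(y^3 + y^2 - 14*y - 24) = (y + 1)*(y + 2)*(y^2 - y - 12) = (y - 4)*(y + 1)*(y + 2)*(y + 3)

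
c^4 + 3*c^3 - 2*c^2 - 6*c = c*(c + 3)*(c - sqrt(2))*(c + sqrt(2))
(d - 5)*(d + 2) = d^2 - 3*d - 10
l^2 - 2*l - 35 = (l - 7)*(l + 5)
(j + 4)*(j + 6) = j^2 + 10*j + 24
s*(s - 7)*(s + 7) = s^3 - 49*s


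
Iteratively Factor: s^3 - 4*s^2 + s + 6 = (s + 1)*(s^2 - 5*s + 6) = (s - 2)*(s + 1)*(s - 3)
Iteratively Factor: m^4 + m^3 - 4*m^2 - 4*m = (m)*(m^3 + m^2 - 4*m - 4) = m*(m + 1)*(m^2 - 4) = m*(m - 2)*(m + 1)*(m + 2)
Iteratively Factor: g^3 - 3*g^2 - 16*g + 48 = (g + 4)*(g^2 - 7*g + 12) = (g - 4)*(g + 4)*(g - 3)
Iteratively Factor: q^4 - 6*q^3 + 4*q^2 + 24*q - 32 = (q + 2)*(q^3 - 8*q^2 + 20*q - 16) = (q - 2)*(q + 2)*(q^2 - 6*q + 8) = (q - 2)^2*(q + 2)*(q - 4)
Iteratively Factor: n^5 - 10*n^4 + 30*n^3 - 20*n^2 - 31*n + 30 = (n - 2)*(n^4 - 8*n^3 + 14*n^2 + 8*n - 15) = (n - 3)*(n - 2)*(n^3 - 5*n^2 - n + 5) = (n - 3)*(n - 2)*(n - 1)*(n^2 - 4*n - 5) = (n - 5)*(n - 3)*(n - 2)*(n - 1)*(n + 1)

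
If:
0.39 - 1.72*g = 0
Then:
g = 0.23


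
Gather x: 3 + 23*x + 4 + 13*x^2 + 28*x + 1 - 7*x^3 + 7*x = -7*x^3 + 13*x^2 + 58*x + 8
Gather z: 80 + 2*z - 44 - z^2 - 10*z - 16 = -z^2 - 8*z + 20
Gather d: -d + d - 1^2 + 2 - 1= 0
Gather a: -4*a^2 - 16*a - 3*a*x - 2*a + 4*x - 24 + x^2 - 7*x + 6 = -4*a^2 + a*(-3*x - 18) + x^2 - 3*x - 18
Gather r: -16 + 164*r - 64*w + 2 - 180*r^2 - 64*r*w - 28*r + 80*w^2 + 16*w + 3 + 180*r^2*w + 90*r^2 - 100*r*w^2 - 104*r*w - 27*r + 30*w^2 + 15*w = r^2*(180*w - 90) + r*(-100*w^2 - 168*w + 109) + 110*w^2 - 33*w - 11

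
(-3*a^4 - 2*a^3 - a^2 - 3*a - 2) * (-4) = 12*a^4 + 8*a^3 + 4*a^2 + 12*a + 8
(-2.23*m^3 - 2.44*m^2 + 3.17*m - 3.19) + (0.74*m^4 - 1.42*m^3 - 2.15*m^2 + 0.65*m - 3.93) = 0.74*m^4 - 3.65*m^3 - 4.59*m^2 + 3.82*m - 7.12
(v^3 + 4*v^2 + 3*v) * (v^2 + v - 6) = v^5 + 5*v^4 + v^3 - 21*v^2 - 18*v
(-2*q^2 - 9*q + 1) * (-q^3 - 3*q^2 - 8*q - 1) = 2*q^5 + 15*q^4 + 42*q^3 + 71*q^2 + q - 1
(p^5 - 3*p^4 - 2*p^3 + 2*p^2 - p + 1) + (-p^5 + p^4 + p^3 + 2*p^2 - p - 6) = -2*p^4 - p^3 + 4*p^2 - 2*p - 5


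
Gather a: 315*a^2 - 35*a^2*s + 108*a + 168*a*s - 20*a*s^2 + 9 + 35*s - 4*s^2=a^2*(315 - 35*s) + a*(-20*s^2 + 168*s + 108) - 4*s^2 + 35*s + 9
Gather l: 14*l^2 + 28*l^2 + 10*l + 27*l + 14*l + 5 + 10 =42*l^2 + 51*l + 15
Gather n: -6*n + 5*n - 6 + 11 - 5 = -n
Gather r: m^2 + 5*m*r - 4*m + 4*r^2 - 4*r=m^2 - 4*m + 4*r^2 + r*(5*m - 4)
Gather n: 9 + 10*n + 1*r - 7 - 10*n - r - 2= 0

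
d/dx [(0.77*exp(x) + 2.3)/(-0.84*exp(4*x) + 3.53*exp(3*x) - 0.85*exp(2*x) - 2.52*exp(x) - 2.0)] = (1.9404*exp(4*x) + 2.2918*exp(3*x) - 23.7025*exp(2*x) + 3.91*exp(x) + 4.256)*exp(x)/(0.7056*exp(8*x) - 5.9304*exp(7*x) + 13.8889*exp(6*x) - 1.7674*exp(5*x) - 13.7087*exp(4*x) - 9.836*exp(3*x) + 9.7504*exp(2*x) + 10.08*exp(x) + 4.0)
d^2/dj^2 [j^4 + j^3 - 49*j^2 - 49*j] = 12*j^2 + 6*j - 98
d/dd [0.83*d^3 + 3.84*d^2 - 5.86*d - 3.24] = 2.49*d^2 + 7.68*d - 5.86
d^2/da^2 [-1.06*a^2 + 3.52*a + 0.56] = -2.12000000000000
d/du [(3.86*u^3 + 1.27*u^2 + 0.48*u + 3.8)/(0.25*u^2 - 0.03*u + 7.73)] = (0.965*u^4 - 0.2316*u^3 + 89.3553*u^2 + 17.7342*u + 3.8244)/(0.0625*u^4 - 0.015*u^3 + 3.8659*u^2 - 0.4638*u + 59.7529)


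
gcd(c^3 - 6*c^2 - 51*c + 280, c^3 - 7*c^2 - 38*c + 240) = c^2 - 13*c + 40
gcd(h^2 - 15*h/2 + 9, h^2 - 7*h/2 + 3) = h - 3/2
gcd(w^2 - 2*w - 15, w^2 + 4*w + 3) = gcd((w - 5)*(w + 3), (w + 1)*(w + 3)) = w + 3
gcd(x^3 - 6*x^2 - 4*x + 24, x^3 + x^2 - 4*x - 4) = x^2 - 4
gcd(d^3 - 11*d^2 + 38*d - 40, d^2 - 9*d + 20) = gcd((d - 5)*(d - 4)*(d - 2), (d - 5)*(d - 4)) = d^2 - 9*d + 20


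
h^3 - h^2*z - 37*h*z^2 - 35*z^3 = (h - 7*z)*(h + z)*(h + 5*z)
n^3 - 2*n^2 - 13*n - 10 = (n - 5)*(n + 1)*(n + 2)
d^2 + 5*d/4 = d*(d + 5/4)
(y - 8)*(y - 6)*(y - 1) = y^3 - 15*y^2 + 62*y - 48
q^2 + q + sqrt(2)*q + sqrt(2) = (q + 1)*(q + sqrt(2))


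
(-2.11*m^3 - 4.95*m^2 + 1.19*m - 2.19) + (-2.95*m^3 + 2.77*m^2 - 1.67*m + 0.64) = -5.06*m^3 - 2.18*m^2 - 0.48*m - 1.55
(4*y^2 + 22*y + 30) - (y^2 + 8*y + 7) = 3*y^2 + 14*y + 23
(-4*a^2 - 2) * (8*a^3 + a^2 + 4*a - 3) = -32*a^5 - 4*a^4 - 32*a^3 + 10*a^2 - 8*a + 6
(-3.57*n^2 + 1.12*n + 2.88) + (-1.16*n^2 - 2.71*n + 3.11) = -4.73*n^2 - 1.59*n + 5.99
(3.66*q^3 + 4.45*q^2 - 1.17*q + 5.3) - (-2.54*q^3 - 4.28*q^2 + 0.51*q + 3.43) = 6.2*q^3 + 8.73*q^2 - 1.68*q + 1.87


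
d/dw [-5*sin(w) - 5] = -5*cos(w)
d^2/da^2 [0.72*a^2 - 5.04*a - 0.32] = 1.44000000000000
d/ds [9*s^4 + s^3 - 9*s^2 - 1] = 3*s*(12*s^2 + s - 6)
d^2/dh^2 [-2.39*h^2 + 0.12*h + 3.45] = -4.78000000000000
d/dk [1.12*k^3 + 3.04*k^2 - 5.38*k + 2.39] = 3.36*k^2 + 6.08*k - 5.38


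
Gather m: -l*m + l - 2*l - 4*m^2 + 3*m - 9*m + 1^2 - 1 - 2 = -l - 4*m^2 + m*(-l - 6) - 2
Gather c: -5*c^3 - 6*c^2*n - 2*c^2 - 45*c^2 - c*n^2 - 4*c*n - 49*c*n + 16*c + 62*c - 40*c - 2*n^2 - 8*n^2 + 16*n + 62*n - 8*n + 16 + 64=-5*c^3 + c^2*(-6*n - 47) + c*(-n^2 - 53*n + 38) - 10*n^2 + 70*n + 80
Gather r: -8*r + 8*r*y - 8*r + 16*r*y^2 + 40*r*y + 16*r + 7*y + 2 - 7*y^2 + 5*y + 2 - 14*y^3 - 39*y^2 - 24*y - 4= r*(16*y^2 + 48*y) - 14*y^3 - 46*y^2 - 12*y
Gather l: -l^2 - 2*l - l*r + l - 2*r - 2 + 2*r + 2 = -l^2 + l*(-r - 1)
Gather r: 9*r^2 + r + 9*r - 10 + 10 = 9*r^2 + 10*r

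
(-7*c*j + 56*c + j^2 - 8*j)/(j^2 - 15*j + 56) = (-7*c + j)/(j - 7)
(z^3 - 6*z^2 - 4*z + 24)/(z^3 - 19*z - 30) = (z^2 - 8*z + 12)/(z^2 - 2*z - 15)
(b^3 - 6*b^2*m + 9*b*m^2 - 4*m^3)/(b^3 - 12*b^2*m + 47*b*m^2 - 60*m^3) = (b^2 - 2*b*m + m^2)/(b^2 - 8*b*m + 15*m^2)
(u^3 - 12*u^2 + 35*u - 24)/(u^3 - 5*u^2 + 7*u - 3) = (u - 8)/(u - 1)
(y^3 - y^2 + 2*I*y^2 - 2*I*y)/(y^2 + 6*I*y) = (y^2 - y + 2*I*y - 2*I)/(y + 6*I)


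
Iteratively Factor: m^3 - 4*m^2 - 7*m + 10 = (m - 1)*(m^2 - 3*m - 10) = (m - 5)*(m - 1)*(m + 2)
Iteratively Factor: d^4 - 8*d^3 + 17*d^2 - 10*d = (d)*(d^3 - 8*d^2 + 17*d - 10) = d*(d - 1)*(d^2 - 7*d + 10) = d*(d - 2)*(d - 1)*(d - 5)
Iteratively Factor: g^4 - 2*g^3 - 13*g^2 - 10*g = (g)*(g^3 - 2*g^2 - 13*g - 10) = g*(g + 2)*(g^2 - 4*g - 5) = g*(g + 1)*(g + 2)*(g - 5)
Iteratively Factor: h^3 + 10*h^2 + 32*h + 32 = (h + 2)*(h^2 + 8*h + 16) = (h + 2)*(h + 4)*(h + 4)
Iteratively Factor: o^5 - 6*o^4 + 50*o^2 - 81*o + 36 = (o + 3)*(o^4 - 9*o^3 + 27*o^2 - 31*o + 12) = (o - 1)*(o + 3)*(o^3 - 8*o^2 + 19*o - 12) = (o - 3)*(o - 1)*(o + 3)*(o^2 - 5*o + 4) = (o - 4)*(o - 3)*(o - 1)*(o + 3)*(o - 1)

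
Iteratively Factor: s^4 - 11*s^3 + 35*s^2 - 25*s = (s)*(s^3 - 11*s^2 + 35*s - 25) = s*(s - 5)*(s^2 - 6*s + 5) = s*(s - 5)^2*(s - 1)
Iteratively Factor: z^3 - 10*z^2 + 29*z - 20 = (z - 1)*(z^2 - 9*z + 20) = (z - 4)*(z - 1)*(z - 5)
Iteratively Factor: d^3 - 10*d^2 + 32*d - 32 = (d - 2)*(d^2 - 8*d + 16) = (d - 4)*(d - 2)*(d - 4)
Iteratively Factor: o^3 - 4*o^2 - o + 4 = (o - 4)*(o^2 - 1) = (o - 4)*(o - 1)*(o + 1)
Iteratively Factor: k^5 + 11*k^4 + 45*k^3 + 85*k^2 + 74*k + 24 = (k + 1)*(k^4 + 10*k^3 + 35*k^2 + 50*k + 24) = (k + 1)^2*(k^3 + 9*k^2 + 26*k + 24) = (k + 1)^2*(k + 2)*(k^2 + 7*k + 12) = (k + 1)^2*(k + 2)*(k + 3)*(k + 4)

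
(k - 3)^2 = k^2 - 6*k + 9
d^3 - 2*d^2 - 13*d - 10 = (d - 5)*(d + 1)*(d + 2)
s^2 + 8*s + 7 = (s + 1)*(s + 7)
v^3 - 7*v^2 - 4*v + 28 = (v - 7)*(v - 2)*(v + 2)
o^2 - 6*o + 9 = (o - 3)^2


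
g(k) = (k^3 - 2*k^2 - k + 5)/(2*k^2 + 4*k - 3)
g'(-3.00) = -20.22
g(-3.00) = -12.33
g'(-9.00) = 0.41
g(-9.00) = -7.13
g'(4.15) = 0.37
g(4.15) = 0.79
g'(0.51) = -122.97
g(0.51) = -9.33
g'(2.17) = 0.09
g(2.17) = 0.24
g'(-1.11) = -1.39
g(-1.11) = -0.46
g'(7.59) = 0.45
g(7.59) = 2.24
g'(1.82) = -0.09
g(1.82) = 0.24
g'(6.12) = 0.43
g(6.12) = 1.59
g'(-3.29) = -6.76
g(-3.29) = -8.92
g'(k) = (-4*k - 4)*(k^3 - 2*k^2 - k + 5)/(2*k^2 + 4*k - 3)^2 + (3*k^2 - 4*k - 1)/(2*k^2 + 4*k - 3) = (2*k^4 + 8*k^3 - 15*k^2 - 8*k - 17)/(4*k^4 + 16*k^3 + 4*k^2 - 24*k + 9)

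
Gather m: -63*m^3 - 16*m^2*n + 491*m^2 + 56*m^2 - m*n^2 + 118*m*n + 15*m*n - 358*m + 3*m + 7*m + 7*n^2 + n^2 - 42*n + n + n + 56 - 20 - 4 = -63*m^3 + m^2*(547 - 16*n) + m*(-n^2 + 133*n - 348) + 8*n^2 - 40*n + 32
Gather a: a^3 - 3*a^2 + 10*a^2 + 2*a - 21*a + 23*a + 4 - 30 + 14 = a^3 + 7*a^2 + 4*a - 12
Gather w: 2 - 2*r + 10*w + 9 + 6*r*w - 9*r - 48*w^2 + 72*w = -11*r - 48*w^2 + w*(6*r + 82) + 11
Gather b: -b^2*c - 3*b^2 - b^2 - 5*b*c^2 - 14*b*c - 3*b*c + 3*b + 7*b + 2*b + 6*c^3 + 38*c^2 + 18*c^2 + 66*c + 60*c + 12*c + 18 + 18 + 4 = b^2*(-c - 4) + b*(-5*c^2 - 17*c + 12) + 6*c^3 + 56*c^2 + 138*c + 40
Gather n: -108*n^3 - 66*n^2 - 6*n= -108*n^3 - 66*n^2 - 6*n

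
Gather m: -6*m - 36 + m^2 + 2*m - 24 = m^2 - 4*m - 60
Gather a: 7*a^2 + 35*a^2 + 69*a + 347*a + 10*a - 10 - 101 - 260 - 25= 42*a^2 + 426*a - 396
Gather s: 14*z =14*z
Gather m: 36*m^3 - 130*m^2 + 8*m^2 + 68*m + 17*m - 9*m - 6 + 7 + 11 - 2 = 36*m^3 - 122*m^2 + 76*m + 10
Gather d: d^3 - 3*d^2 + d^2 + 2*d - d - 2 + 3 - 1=d^3 - 2*d^2 + d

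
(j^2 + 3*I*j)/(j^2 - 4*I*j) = (j + 3*I)/(j - 4*I)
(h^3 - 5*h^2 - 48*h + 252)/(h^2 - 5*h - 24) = (-h^3 + 5*h^2 + 48*h - 252)/(-h^2 + 5*h + 24)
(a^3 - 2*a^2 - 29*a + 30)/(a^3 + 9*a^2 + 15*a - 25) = (a - 6)/(a + 5)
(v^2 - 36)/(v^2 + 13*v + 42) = (v - 6)/(v + 7)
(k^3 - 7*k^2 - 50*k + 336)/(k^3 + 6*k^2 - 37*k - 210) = (k - 8)/(k + 5)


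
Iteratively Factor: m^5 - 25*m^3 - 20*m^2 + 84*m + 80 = (m + 1)*(m^4 - m^3 - 24*m^2 + 4*m + 80) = (m + 1)*(m + 4)*(m^3 - 5*m^2 - 4*m + 20) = (m - 2)*(m + 1)*(m + 4)*(m^2 - 3*m - 10) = (m - 2)*(m + 1)*(m + 2)*(m + 4)*(m - 5)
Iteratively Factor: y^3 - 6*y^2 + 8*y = (y)*(y^2 - 6*y + 8) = y*(y - 4)*(y - 2)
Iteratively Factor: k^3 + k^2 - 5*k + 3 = (k - 1)*(k^2 + 2*k - 3) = (k - 1)^2*(k + 3)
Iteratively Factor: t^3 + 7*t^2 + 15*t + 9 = (t + 3)*(t^2 + 4*t + 3) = (t + 1)*(t + 3)*(t + 3)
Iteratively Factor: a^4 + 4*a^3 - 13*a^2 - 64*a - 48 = (a + 1)*(a^3 + 3*a^2 - 16*a - 48) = (a + 1)*(a + 3)*(a^2 - 16) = (a + 1)*(a + 3)*(a + 4)*(a - 4)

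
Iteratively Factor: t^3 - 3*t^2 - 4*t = (t)*(t^2 - 3*t - 4) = t*(t + 1)*(t - 4)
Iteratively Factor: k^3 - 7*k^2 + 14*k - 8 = (k - 4)*(k^2 - 3*k + 2) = (k - 4)*(k - 1)*(k - 2)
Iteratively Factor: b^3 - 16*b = (b - 4)*(b^2 + 4*b) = b*(b - 4)*(b + 4)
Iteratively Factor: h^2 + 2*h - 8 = (h + 4)*(h - 2)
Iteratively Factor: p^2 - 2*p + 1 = (p - 1)*(p - 1)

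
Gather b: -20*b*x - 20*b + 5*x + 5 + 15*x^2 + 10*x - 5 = b*(-20*x - 20) + 15*x^2 + 15*x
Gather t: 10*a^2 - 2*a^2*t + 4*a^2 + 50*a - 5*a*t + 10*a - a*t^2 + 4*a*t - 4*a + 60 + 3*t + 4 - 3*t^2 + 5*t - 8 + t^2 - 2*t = 14*a^2 + 56*a + t^2*(-a - 2) + t*(-2*a^2 - a + 6) + 56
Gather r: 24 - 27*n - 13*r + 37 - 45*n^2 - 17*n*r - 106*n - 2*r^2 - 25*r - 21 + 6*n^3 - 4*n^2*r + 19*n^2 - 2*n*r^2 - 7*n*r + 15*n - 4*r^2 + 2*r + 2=6*n^3 - 26*n^2 - 118*n + r^2*(-2*n - 6) + r*(-4*n^2 - 24*n - 36) + 42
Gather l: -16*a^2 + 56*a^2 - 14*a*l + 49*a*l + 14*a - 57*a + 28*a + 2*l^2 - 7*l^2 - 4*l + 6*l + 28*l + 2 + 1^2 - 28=40*a^2 - 15*a - 5*l^2 + l*(35*a + 30) - 25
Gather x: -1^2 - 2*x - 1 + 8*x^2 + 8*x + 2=8*x^2 + 6*x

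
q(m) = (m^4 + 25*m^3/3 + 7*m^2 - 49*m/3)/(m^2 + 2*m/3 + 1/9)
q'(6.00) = 20.08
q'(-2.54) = 7.46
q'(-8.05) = -8.10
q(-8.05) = 7.34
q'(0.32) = 8.84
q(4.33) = 50.06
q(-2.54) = -1.70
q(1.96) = 13.76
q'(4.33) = 17.05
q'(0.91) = 15.20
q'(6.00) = 20.08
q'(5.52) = 19.18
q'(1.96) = 14.10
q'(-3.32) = 3.53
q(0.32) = -9.90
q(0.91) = -1.36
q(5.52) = 71.60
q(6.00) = 81.02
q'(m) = (-2*m - 2/3)*(m^4 + 25*m^3/3 + 7*m^2 - 49*m/3)/(m^2 + 2*m/3 + 1/9)^2 + (4*m^3 + 25*m^2 + 14*m - 49/3)/(m^2 + 2*m/3 + 1/9)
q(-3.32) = -5.84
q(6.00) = 81.02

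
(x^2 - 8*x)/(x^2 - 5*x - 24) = x/(x + 3)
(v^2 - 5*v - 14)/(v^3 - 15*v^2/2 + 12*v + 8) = 2*(v^2 - 5*v - 14)/(2*v^3 - 15*v^2 + 24*v + 16)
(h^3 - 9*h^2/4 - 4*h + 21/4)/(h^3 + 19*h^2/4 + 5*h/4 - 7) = (h - 3)/(h + 4)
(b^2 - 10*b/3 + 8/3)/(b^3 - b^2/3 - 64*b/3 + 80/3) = (b - 2)/(b^2 + b - 20)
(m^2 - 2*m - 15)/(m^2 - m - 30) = (-m^2 + 2*m + 15)/(-m^2 + m + 30)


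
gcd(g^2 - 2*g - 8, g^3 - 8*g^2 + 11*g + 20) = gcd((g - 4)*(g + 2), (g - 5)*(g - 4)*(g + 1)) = g - 4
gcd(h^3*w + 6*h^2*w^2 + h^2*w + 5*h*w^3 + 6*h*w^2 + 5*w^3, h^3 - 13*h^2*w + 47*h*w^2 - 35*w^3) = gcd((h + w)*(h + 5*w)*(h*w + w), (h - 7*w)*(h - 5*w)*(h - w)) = 1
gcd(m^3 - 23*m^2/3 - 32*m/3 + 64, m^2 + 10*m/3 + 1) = m + 3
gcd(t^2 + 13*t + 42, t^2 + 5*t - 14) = t + 7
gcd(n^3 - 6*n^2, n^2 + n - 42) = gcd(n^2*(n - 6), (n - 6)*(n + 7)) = n - 6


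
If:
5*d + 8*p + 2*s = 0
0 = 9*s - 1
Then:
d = -8*p/5 - 2/45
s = 1/9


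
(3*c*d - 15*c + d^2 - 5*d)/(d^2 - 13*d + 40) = (3*c + d)/(d - 8)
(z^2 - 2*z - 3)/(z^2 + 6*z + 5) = (z - 3)/(z + 5)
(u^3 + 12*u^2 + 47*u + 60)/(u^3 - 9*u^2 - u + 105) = (u^2 + 9*u + 20)/(u^2 - 12*u + 35)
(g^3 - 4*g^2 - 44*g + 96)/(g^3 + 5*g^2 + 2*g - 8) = (g^3 - 4*g^2 - 44*g + 96)/(g^3 + 5*g^2 + 2*g - 8)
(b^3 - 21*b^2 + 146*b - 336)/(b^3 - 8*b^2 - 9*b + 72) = (b^2 - 13*b + 42)/(b^2 - 9)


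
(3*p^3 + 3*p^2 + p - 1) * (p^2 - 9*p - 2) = 3*p^5 - 24*p^4 - 32*p^3 - 16*p^2 + 7*p + 2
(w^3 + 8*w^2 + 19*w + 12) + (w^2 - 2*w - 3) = w^3 + 9*w^2 + 17*w + 9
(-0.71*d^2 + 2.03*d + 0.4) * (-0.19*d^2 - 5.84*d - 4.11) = 0.1349*d^4 + 3.7607*d^3 - 9.0131*d^2 - 10.6793*d - 1.644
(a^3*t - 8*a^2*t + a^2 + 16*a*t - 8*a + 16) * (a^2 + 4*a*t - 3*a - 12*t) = a^5*t + 4*a^4*t^2 - 11*a^4*t + a^4 - 44*a^3*t^2 + 44*a^3*t - 11*a^3 + 160*a^2*t^2 - 92*a^2*t + 40*a^2 - 192*a*t^2 + 160*a*t - 48*a - 192*t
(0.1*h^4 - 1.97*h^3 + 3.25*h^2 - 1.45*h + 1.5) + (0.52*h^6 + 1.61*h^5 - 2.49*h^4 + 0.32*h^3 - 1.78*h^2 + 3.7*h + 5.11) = 0.52*h^6 + 1.61*h^5 - 2.39*h^4 - 1.65*h^3 + 1.47*h^2 + 2.25*h + 6.61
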